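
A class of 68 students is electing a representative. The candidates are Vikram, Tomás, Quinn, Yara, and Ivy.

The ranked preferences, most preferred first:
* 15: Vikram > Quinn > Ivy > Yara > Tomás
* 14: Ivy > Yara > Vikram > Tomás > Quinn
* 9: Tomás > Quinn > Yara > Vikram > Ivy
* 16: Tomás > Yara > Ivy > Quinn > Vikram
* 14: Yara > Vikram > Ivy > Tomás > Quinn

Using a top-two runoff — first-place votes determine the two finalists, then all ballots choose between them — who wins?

Vikram

Round 1 first-place votes: Vikram 15, Tomás 25, Quinn 0, Yara 14, Ivy 14. Tomás and Vikram advance.
Runoff: Tomás is ranked above Vikram on 25 ballots, Vikram above Tomás on 43.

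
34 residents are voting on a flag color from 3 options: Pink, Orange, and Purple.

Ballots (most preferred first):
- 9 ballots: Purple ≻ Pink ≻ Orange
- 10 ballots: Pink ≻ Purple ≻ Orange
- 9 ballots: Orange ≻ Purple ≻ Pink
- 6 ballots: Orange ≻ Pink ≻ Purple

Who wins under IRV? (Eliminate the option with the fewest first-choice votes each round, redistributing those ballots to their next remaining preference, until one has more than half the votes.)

Round 1: Pink 10, Orange 15, Purple 9. Purple eliminated.
Round 2: Pink 19, Orange 15. Pink has a majority (≥18).

Pink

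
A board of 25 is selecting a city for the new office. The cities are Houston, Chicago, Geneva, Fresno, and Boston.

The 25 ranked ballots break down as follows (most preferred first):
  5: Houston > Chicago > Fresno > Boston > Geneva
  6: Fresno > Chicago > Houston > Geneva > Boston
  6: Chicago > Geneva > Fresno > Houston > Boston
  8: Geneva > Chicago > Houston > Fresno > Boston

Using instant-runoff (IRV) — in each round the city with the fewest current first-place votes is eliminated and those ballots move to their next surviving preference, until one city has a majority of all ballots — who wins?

Round 1: Houston 5, Chicago 6, Geneva 8, Fresno 6, Boston 0. Boston eliminated.
Round 2: Houston 5, Chicago 6, Geneva 8, Fresno 6. Houston eliminated.
Round 3: Chicago 11, Geneva 8, Fresno 6. Fresno eliminated.
Round 4: Chicago 17, Geneva 8. Chicago has a majority (≥13).

Chicago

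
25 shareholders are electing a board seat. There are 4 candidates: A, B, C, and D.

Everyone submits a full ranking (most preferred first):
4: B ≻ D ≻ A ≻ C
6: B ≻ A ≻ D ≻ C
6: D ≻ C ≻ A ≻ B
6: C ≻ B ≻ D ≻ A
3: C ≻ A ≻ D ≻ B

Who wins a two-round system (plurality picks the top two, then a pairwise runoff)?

Round 1 first-place votes: A 0, B 10, C 9, D 6. B and C advance.
Runoff: B is ranked above C on 10 ballots, C above B on 15.

C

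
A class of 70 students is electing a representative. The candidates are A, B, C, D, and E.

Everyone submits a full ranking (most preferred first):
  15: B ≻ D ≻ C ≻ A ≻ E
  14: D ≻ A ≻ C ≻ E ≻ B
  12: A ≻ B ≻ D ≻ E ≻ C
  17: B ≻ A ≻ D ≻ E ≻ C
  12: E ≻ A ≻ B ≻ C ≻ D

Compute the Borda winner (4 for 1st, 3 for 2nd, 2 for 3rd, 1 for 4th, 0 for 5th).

A: 15×1 + 14×3 + 12×4 + 17×3 + 12×3 = 192
B: 15×4 + 14×0 + 12×3 + 17×4 + 12×2 = 188
C: 15×2 + 14×2 + 12×0 + 17×0 + 12×1 = 70
D: 15×3 + 14×4 + 12×2 + 17×2 + 12×0 = 159
E: 15×0 + 14×1 + 12×1 + 17×1 + 12×4 = 91

A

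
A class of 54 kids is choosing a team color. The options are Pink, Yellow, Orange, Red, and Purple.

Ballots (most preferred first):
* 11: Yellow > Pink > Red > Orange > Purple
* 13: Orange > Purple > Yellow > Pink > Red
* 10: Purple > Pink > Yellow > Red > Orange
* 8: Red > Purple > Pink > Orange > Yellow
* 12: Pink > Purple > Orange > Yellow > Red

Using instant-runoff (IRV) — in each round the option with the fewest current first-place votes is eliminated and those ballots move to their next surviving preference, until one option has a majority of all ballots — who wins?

Purple

Round 1: Pink 12, Yellow 11, Orange 13, Red 8, Purple 10. Red eliminated.
Round 2: Pink 12, Yellow 11, Orange 13, Purple 18. Yellow eliminated.
Round 3: Pink 23, Orange 13, Purple 18. Orange eliminated.
Round 4: Pink 23, Purple 31. Purple has a majority (≥28).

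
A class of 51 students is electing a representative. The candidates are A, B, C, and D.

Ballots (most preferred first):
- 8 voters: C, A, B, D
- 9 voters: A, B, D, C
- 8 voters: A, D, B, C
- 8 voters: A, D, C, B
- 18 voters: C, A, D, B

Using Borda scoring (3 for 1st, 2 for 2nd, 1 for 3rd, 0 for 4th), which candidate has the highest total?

A

A: 8×2 + 9×3 + 8×3 + 8×3 + 18×2 = 127
B: 8×1 + 9×2 + 8×1 + 8×0 + 18×0 = 34
C: 8×3 + 9×0 + 8×0 + 8×1 + 18×3 = 86
D: 8×0 + 9×1 + 8×2 + 8×2 + 18×1 = 59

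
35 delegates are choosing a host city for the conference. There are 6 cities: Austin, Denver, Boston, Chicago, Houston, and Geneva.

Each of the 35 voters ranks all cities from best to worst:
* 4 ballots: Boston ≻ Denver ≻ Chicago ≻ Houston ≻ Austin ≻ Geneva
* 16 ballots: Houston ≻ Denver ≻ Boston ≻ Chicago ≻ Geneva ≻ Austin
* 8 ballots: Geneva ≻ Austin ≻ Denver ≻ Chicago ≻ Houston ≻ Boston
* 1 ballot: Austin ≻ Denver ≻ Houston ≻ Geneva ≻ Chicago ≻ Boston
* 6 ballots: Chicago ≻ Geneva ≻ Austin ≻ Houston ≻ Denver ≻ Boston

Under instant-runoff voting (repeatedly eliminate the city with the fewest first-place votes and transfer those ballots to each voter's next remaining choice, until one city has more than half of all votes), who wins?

Chicago

Round 1: Austin 1, Denver 0, Boston 4, Chicago 6, Houston 16, Geneva 8. Denver eliminated.
Round 2: Austin 1, Boston 4, Chicago 6, Houston 16, Geneva 8. Austin eliminated.
Round 3: Boston 4, Chicago 6, Houston 17, Geneva 8. Boston eliminated.
Round 4: Chicago 10, Houston 17, Geneva 8. Geneva eliminated.
Round 5: Chicago 18, Houston 17. Chicago has a majority (≥18).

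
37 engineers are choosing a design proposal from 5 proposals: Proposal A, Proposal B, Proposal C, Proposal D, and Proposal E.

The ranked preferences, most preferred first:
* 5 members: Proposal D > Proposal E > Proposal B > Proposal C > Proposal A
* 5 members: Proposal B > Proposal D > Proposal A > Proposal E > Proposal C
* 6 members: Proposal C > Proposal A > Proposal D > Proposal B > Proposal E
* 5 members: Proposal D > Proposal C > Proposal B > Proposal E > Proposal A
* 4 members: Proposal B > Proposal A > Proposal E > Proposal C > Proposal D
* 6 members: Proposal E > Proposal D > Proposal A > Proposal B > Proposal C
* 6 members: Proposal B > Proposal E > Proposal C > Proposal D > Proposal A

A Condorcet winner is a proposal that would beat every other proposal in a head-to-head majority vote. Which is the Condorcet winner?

Proposal D vs Proposal A: 27–10
Proposal D vs Proposal B: 22–15
Proposal D vs Proposal C: 21–16
Proposal D vs Proposal E: 21–16
Proposal D beats every other proposal.

Proposal D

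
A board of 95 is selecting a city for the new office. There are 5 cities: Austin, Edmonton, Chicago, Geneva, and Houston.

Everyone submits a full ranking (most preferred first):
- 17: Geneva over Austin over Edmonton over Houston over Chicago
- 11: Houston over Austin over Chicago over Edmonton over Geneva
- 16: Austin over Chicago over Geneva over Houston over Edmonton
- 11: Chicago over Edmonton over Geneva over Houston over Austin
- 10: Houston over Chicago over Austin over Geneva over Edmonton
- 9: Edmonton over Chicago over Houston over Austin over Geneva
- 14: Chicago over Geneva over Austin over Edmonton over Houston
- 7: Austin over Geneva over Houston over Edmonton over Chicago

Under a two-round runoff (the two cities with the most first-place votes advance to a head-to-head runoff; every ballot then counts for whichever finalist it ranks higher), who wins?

Austin

Round 1 first-place votes: Austin 23, Edmonton 9, Chicago 25, Geneva 17, Houston 21. Chicago and Austin advance.
Runoff: Chicago is ranked above Austin on 44 ballots, Austin above Chicago on 51.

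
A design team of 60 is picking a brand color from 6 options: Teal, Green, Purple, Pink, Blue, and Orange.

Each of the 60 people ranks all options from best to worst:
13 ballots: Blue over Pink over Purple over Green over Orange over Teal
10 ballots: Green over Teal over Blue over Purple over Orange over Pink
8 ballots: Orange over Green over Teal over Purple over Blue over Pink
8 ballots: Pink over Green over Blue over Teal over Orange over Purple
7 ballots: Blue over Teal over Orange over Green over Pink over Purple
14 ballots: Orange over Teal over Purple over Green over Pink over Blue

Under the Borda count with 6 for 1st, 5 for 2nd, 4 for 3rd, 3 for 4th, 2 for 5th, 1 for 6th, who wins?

Teal: 13×1 + 10×5 + 8×4 + 8×3 + 7×5 + 14×5 = 224
Green: 13×3 + 10×6 + 8×5 + 8×5 + 7×3 + 14×3 = 242
Purple: 13×4 + 10×3 + 8×3 + 8×1 + 7×1 + 14×4 = 177
Pink: 13×5 + 10×1 + 8×1 + 8×6 + 7×2 + 14×2 = 173
Blue: 13×6 + 10×4 + 8×2 + 8×4 + 7×6 + 14×1 = 222
Orange: 13×2 + 10×2 + 8×6 + 8×2 + 7×4 + 14×6 = 222

Green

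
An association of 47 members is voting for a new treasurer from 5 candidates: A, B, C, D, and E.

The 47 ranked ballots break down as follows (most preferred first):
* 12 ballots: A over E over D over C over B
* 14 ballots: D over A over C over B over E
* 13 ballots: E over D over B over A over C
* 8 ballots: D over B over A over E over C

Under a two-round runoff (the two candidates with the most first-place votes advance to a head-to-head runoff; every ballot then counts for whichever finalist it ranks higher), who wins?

Round 1 first-place votes: A 12, B 0, C 0, D 22, E 13. D and E advance.
Runoff: D is ranked above E on 22 ballots, E above D on 25.

E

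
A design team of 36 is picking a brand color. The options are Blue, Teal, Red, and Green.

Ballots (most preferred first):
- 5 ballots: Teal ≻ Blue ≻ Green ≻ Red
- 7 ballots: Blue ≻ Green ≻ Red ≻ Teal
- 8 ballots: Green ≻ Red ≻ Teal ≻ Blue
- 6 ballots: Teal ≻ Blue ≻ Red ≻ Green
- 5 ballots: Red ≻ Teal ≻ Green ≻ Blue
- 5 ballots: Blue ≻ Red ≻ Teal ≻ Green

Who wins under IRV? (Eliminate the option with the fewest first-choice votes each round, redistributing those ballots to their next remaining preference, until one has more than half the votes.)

Round 1: Blue 12, Teal 11, Red 5, Green 8. Red eliminated.
Round 2: Blue 12, Teal 16, Green 8. Green eliminated.
Round 3: Blue 12, Teal 24. Teal has a majority (≥19).

Teal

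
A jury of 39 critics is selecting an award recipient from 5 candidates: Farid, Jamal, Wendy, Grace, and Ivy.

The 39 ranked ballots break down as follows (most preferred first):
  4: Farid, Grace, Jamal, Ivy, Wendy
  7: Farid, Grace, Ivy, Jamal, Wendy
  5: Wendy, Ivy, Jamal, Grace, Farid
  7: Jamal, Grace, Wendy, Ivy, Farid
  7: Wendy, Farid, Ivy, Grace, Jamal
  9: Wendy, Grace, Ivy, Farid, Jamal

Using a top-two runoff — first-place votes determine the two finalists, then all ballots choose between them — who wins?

Round 1 first-place votes: Farid 11, Jamal 7, Wendy 21, Grace 0, Ivy 0. Wendy and Farid advance.
Runoff: Wendy is ranked above Farid on 28 ballots, Farid above Wendy on 11.

Wendy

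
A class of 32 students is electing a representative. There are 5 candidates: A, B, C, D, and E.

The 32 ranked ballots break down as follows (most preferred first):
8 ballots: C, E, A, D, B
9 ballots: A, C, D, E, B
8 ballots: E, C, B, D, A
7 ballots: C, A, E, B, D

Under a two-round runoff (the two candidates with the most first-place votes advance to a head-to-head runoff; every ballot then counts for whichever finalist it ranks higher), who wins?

Round 1 first-place votes: A 9, B 0, C 15, D 0, E 8. C and A advance.
Runoff: C is ranked above A on 23 ballots, A above C on 9.

C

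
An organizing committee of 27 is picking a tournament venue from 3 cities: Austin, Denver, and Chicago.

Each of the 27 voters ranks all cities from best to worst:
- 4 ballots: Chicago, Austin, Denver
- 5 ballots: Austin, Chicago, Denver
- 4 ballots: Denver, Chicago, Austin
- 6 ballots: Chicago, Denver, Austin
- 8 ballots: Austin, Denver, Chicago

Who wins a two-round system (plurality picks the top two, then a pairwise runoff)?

Chicago

Round 1 first-place votes: Austin 13, Denver 4, Chicago 10. Austin and Chicago advance.
Runoff: Austin is ranked above Chicago on 13 ballots, Chicago above Austin on 14.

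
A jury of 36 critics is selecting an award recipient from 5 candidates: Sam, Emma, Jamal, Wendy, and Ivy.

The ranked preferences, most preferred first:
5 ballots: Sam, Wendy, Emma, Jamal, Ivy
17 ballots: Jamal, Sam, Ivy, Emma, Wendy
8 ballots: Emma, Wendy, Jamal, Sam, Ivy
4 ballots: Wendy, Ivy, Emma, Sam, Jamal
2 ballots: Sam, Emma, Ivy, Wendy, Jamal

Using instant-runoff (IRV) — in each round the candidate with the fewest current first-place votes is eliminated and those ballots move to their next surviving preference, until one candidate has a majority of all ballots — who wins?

Round 1: Sam 7, Emma 8, Jamal 17, Wendy 4, Ivy 0. Ivy eliminated.
Round 2: Sam 7, Emma 8, Jamal 17, Wendy 4. Wendy eliminated.
Round 3: Sam 7, Emma 12, Jamal 17. Sam eliminated.
Round 4: Emma 19, Jamal 17. Emma has a majority (≥19).

Emma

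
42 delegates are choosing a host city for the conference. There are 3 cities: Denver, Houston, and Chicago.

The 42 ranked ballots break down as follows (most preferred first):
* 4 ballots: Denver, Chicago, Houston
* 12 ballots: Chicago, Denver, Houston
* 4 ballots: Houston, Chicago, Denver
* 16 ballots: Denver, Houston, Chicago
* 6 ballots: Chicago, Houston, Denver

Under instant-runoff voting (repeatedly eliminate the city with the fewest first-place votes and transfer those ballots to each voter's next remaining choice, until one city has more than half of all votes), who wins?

Chicago

Round 1: Denver 20, Houston 4, Chicago 18. Houston eliminated.
Round 2: Denver 20, Chicago 22. Chicago has a majority (≥22).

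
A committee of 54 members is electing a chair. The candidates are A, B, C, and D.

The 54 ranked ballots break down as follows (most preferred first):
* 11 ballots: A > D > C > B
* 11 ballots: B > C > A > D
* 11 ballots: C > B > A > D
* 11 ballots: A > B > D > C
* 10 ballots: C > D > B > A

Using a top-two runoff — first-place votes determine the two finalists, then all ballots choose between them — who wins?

C

Round 1 first-place votes: A 22, B 11, C 21, D 0. A and C advance.
Runoff: A is ranked above C on 22 ballots, C above A on 32.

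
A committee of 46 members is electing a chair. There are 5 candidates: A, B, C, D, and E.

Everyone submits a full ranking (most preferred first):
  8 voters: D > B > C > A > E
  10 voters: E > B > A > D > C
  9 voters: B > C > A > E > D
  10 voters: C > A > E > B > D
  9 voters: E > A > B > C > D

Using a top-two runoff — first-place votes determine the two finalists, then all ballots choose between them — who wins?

C

Round 1 first-place votes: A 0, B 9, C 10, D 8, E 19. E and C advance.
Runoff: E is ranked above C on 19 ballots, C above E on 27.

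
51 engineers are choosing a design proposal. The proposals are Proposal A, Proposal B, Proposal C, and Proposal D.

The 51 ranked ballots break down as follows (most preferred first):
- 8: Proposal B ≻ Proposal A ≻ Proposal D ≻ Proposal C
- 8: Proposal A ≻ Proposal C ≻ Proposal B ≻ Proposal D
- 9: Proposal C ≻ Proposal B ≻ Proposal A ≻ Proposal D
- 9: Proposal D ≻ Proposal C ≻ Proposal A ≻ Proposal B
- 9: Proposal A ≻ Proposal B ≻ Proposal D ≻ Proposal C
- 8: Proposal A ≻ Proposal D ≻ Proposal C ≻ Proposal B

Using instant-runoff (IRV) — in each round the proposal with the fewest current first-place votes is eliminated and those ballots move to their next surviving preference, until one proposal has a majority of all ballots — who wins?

Round 1: Proposal A 25, Proposal B 8, Proposal C 9, Proposal D 9. Proposal B eliminated.
Round 2: Proposal A 33, Proposal C 9, Proposal D 9. Proposal A has a majority (≥26).

Proposal A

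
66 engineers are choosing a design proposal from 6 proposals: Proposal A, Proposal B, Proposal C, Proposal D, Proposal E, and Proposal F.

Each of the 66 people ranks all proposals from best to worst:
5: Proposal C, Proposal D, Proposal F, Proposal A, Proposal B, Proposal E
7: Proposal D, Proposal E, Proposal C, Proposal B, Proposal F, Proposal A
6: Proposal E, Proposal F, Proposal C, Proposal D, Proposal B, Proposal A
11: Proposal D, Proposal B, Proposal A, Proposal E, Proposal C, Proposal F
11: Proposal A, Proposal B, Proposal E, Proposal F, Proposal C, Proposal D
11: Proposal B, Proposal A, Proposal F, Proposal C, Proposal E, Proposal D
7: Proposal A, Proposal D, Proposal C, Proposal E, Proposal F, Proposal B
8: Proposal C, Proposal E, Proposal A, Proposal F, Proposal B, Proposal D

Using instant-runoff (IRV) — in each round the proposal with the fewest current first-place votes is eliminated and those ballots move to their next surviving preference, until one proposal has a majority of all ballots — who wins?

Round 1: Proposal A 18, Proposal B 11, Proposal C 13, Proposal D 18, Proposal E 6, Proposal F 0. Proposal F eliminated.
Round 2: Proposal A 18, Proposal B 11, Proposal C 13, Proposal D 18, Proposal E 6. Proposal E eliminated.
Round 3: Proposal A 18, Proposal B 11, Proposal C 19, Proposal D 18. Proposal B eliminated.
Round 4: Proposal A 29, Proposal C 19, Proposal D 18. Proposal D eliminated.
Round 5: Proposal A 40, Proposal C 26. Proposal A has a majority (≥34).

Proposal A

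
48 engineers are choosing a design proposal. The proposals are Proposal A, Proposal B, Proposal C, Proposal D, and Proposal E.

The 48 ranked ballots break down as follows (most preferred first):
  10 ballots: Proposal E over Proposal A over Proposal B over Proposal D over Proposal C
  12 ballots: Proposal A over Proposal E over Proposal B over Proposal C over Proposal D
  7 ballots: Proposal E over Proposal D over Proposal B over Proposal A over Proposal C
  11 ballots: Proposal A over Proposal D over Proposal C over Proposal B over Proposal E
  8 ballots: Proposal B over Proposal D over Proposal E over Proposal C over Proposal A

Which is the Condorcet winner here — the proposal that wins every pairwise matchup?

Proposal E

Proposal E vs Proposal A: 25–23
Proposal E vs Proposal B: 29–19
Proposal E vs Proposal C: 37–11
Proposal E vs Proposal D: 29–19
Proposal E beats every other proposal.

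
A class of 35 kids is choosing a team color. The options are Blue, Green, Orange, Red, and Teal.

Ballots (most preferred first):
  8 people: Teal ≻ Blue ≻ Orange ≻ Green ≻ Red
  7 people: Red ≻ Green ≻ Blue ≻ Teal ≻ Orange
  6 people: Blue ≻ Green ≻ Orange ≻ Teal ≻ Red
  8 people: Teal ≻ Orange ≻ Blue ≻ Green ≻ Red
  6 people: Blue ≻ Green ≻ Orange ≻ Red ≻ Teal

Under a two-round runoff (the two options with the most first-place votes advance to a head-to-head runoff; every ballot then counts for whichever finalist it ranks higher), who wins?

Round 1 first-place votes: Blue 12, Green 0, Orange 0, Red 7, Teal 16. Teal and Blue advance.
Runoff: Teal is ranked above Blue on 16 ballots, Blue above Teal on 19.

Blue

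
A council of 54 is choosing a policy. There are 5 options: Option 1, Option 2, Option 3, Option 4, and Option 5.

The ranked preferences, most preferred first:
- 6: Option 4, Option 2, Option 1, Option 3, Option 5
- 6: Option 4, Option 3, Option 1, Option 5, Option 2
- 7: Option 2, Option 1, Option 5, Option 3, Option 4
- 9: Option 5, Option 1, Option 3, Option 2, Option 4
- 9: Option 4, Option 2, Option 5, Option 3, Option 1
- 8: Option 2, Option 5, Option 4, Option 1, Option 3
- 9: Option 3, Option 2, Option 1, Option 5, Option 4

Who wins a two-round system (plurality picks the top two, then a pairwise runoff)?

Round 1 first-place votes: Option 1 0, Option 2 15, Option 3 9, Option 4 21, Option 5 9. Option 4 and Option 2 advance.
Runoff: Option 4 is ranked above Option 2 on 21 ballots, Option 2 above Option 4 on 33.

Option 2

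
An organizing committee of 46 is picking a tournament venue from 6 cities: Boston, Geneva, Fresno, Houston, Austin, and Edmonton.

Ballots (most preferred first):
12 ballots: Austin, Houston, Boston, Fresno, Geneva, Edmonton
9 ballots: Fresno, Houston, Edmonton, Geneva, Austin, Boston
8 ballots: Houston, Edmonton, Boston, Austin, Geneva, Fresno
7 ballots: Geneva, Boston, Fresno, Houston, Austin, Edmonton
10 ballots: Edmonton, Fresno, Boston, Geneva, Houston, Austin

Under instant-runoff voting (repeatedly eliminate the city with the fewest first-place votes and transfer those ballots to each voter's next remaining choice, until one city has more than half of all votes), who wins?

Fresno

Round 1: Boston 0, Geneva 7, Fresno 9, Houston 8, Austin 12, Edmonton 10. Boston eliminated.
Round 2: Geneva 7, Fresno 9, Houston 8, Austin 12, Edmonton 10. Geneva eliminated.
Round 3: Fresno 16, Houston 8, Austin 12, Edmonton 10. Houston eliminated.
Round 4: Fresno 16, Austin 12, Edmonton 18. Austin eliminated.
Round 5: Fresno 28, Edmonton 18. Fresno has a majority (≥24).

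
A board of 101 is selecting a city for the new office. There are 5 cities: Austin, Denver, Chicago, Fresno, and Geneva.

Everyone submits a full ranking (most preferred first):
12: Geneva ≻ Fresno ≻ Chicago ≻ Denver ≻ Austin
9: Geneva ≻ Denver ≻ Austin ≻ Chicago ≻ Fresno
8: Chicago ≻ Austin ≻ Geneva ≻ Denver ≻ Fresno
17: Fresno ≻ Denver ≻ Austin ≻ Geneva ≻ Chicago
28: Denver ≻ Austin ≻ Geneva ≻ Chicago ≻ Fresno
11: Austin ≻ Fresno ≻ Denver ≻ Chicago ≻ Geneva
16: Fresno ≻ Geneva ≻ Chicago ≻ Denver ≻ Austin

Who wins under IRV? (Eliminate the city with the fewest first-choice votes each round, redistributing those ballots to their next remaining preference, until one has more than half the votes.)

Geneva

Round 1: Austin 11, Denver 28, Chicago 8, Fresno 33, Geneva 21. Chicago eliminated.
Round 2: Austin 19, Denver 28, Fresno 33, Geneva 21. Austin eliminated.
Round 3: Denver 28, Fresno 44, Geneva 29. Denver eliminated.
Round 4: Fresno 44, Geneva 57. Geneva has a majority (≥51).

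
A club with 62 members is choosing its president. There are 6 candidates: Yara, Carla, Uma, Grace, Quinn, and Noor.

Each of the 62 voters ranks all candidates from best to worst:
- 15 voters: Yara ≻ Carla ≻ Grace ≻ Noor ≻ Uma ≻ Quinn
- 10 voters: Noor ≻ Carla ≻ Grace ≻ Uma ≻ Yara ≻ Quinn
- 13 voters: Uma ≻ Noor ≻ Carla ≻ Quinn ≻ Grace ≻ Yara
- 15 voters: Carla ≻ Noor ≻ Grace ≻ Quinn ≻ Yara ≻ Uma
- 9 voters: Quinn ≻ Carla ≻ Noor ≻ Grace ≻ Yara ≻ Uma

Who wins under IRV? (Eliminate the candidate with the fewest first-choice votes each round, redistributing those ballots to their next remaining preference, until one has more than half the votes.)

Round 1: Yara 15, Carla 15, Uma 13, Grace 0, Quinn 9, Noor 10. Grace eliminated.
Round 2: Yara 15, Carla 15, Uma 13, Quinn 9, Noor 10. Quinn eliminated.
Round 3: Yara 15, Carla 24, Uma 13, Noor 10. Noor eliminated.
Round 4: Yara 15, Carla 34, Uma 13. Carla has a majority (≥32).

Carla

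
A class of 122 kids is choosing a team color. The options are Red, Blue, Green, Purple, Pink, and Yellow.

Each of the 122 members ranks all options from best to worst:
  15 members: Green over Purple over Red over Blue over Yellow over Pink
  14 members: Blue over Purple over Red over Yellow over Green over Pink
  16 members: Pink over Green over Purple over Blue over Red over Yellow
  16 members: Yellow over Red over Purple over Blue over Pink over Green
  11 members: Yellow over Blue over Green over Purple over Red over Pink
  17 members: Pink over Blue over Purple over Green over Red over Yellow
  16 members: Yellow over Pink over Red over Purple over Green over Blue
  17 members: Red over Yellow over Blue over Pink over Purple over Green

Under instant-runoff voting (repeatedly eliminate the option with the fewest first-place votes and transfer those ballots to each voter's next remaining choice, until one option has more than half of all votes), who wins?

Red

Round 1: Red 17, Blue 14, Green 15, Purple 0, Pink 33, Yellow 43. Purple eliminated.
Round 2: Red 17, Blue 14, Green 15, Pink 33, Yellow 43. Blue eliminated.
Round 3: Red 31, Green 15, Pink 33, Yellow 43. Green eliminated.
Round 4: Red 46, Pink 33, Yellow 43. Pink eliminated.
Round 5: Red 79, Yellow 43. Red has a majority (≥62).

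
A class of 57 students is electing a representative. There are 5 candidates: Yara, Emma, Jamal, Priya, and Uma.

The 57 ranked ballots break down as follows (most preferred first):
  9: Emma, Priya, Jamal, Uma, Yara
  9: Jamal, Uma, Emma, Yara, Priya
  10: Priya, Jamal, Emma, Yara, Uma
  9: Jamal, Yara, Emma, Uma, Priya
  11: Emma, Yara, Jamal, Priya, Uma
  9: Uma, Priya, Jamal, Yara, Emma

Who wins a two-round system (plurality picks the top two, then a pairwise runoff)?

Round 1 first-place votes: Yara 0, Emma 20, Jamal 18, Priya 10, Uma 9. Emma and Jamal advance.
Runoff: Emma is ranked above Jamal on 20 ballots, Jamal above Emma on 37.

Jamal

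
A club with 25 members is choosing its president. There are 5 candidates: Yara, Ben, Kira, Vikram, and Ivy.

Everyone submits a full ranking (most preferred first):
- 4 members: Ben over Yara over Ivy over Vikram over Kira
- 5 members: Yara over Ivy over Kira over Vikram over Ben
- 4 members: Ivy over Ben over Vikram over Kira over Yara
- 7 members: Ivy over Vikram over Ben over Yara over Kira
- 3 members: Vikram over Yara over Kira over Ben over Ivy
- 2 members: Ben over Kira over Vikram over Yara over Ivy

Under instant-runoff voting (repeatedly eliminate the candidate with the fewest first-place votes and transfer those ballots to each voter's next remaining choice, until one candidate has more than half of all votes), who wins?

Round 1: Yara 5, Ben 6, Kira 0, Vikram 3, Ivy 11. Kira eliminated.
Round 2: Yara 5, Ben 6, Vikram 3, Ivy 11. Vikram eliminated.
Round 3: Yara 8, Ben 6, Ivy 11. Ben eliminated.
Round 4: Yara 14, Ivy 11. Yara has a majority (≥13).

Yara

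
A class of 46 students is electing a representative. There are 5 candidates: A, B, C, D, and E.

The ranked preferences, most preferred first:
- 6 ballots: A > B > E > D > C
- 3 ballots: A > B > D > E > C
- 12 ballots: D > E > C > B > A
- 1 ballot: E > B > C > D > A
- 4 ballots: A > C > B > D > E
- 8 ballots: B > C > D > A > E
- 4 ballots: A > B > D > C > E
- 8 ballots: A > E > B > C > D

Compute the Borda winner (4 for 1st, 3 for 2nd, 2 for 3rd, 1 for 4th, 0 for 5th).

A: 6×4 + 3×4 + 12×0 + 1×0 + 4×4 + 8×1 + 4×4 + 8×4 = 108
B: 6×3 + 3×3 + 12×1 + 1×3 + 4×2 + 8×4 + 4×3 + 8×2 = 110
C: 6×0 + 3×0 + 12×2 + 1×2 + 4×3 + 8×3 + 4×1 + 8×1 = 74
D: 6×1 + 3×2 + 12×4 + 1×1 + 4×1 + 8×2 + 4×2 + 8×0 = 89
E: 6×2 + 3×1 + 12×3 + 1×4 + 4×0 + 8×0 + 4×0 + 8×3 = 79

B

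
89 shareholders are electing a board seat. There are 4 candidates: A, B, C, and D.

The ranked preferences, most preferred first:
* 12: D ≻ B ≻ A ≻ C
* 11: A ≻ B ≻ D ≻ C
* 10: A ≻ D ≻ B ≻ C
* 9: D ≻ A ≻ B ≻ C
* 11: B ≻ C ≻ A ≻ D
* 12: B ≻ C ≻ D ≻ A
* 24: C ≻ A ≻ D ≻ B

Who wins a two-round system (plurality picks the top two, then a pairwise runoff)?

B

Round 1 first-place votes: A 21, B 23, C 24, D 21. C and B advance.
Runoff: C is ranked above B on 24 ballots, B above C on 65.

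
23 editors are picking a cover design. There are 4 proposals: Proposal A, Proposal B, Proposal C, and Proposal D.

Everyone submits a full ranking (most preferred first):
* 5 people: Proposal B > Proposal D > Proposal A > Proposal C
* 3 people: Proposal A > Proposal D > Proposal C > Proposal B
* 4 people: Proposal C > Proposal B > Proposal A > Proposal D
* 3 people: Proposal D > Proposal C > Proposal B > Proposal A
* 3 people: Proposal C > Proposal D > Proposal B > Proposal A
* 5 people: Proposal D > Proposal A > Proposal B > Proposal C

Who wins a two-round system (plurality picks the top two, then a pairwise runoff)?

Proposal D

Round 1 first-place votes: Proposal A 3, Proposal B 5, Proposal C 7, Proposal D 8. Proposal D and Proposal C advance.
Runoff: Proposal D is ranked above Proposal C on 16 ballots, Proposal C above Proposal D on 7.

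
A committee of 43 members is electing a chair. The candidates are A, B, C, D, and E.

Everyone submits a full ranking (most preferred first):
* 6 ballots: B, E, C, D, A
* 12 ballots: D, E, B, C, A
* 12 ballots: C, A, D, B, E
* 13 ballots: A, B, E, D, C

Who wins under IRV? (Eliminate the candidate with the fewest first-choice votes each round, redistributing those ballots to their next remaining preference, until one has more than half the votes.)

Round 1: A 13, B 6, C 12, D 12, E 0. E eliminated.
Round 2: A 13, B 6, C 12, D 12. B eliminated.
Round 3: A 13, C 18, D 12. D eliminated.
Round 4: A 13, C 30. C has a majority (≥22).

C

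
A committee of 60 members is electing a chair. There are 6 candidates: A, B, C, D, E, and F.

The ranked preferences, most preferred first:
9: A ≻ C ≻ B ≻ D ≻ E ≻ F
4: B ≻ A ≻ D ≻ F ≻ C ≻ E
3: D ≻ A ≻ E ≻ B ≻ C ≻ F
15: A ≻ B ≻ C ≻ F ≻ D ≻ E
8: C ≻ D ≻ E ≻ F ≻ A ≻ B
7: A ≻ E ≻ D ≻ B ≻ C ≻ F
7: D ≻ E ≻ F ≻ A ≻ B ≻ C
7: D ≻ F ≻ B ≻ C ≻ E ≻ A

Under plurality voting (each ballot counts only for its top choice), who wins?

A

First-place votes: A 31, B 4, C 8, D 17, E 0, F 0.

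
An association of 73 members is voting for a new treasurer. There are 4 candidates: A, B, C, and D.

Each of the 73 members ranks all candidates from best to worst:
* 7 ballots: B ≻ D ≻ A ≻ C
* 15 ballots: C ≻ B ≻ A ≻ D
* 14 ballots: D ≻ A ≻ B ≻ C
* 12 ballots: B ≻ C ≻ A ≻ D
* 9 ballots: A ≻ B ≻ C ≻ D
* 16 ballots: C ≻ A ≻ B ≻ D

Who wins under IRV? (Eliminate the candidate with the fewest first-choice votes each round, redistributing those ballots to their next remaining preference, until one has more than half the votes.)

B

Round 1: A 9, B 19, C 31, D 14. A eliminated.
Round 2: B 28, C 31, D 14. D eliminated.
Round 3: B 42, C 31. B has a majority (≥37).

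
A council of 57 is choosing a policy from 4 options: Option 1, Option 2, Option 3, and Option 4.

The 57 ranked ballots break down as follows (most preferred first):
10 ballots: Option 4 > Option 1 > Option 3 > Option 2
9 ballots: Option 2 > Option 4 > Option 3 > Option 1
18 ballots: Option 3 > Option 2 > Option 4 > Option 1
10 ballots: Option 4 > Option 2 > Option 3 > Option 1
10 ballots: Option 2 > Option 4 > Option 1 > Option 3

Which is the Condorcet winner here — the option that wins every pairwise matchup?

Option 2 vs Option 1: 47–10
Option 2 vs Option 3: 29–28
Option 2 vs Option 4: 37–20
Option 2 beats every other option.

Option 2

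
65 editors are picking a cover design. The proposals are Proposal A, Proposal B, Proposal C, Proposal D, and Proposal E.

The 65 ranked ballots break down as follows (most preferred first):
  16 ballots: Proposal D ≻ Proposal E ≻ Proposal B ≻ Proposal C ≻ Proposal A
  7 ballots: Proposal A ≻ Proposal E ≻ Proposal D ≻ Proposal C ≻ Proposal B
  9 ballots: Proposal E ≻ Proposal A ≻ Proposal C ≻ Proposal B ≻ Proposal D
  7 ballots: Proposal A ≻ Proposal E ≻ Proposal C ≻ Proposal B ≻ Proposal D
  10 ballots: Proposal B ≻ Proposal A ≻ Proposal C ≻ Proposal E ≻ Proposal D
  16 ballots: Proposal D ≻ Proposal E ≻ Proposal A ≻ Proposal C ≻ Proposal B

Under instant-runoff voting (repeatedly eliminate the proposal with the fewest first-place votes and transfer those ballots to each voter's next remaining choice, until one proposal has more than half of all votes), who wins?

Proposal A

Round 1: Proposal A 14, Proposal B 10, Proposal C 0, Proposal D 32, Proposal E 9. Proposal C eliminated.
Round 2: Proposal A 14, Proposal B 10, Proposal D 32, Proposal E 9. Proposal E eliminated.
Round 3: Proposal A 23, Proposal B 10, Proposal D 32. Proposal B eliminated.
Round 4: Proposal A 33, Proposal D 32. Proposal A has a majority (≥33).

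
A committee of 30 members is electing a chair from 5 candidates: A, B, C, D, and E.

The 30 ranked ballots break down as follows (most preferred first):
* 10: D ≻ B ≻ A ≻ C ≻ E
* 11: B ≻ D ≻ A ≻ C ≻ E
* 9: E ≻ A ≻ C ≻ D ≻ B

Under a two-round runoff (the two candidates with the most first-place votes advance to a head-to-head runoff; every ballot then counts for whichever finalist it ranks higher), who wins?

D

Round 1 first-place votes: A 0, B 11, C 0, D 10, E 9. B and D advance.
Runoff: B is ranked above D on 11 ballots, D above B on 19.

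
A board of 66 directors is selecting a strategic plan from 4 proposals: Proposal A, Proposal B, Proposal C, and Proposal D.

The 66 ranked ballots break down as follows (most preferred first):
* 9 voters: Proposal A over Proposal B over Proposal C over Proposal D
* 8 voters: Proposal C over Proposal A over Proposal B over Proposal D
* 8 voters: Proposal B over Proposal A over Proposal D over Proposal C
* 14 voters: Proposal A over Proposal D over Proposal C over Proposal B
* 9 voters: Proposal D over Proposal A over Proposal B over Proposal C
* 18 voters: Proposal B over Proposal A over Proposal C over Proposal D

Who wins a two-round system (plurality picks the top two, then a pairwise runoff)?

Round 1 first-place votes: Proposal A 23, Proposal B 26, Proposal C 8, Proposal D 9. Proposal B and Proposal A advance.
Runoff: Proposal B is ranked above Proposal A on 26 ballots, Proposal A above Proposal B on 40.

Proposal A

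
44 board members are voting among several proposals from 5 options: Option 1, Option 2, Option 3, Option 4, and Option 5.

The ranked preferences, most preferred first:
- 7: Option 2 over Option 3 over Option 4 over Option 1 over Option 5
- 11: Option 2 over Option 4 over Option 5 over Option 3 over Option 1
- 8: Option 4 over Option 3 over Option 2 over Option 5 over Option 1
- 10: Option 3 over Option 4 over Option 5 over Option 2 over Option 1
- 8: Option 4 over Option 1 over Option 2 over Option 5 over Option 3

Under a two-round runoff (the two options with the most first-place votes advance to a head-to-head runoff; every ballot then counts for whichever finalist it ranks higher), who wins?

Option 4

Round 1 first-place votes: Option 1 0, Option 2 18, Option 3 10, Option 4 16, Option 5 0. Option 2 and Option 4 advance.
Runoff: Option 2 is ranked above Option 4 on 18 ballots, Option 4 above Option 2 on 26.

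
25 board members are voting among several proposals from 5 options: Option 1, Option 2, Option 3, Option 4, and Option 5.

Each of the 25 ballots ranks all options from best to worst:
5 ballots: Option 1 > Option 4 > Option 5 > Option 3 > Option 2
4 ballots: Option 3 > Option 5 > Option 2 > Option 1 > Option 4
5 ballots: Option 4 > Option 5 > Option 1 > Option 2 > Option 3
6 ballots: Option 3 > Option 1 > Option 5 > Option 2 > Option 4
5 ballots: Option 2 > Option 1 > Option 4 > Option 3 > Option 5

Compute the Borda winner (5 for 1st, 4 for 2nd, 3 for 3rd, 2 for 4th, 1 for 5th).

Option 1: 5×5 + 4×2 + 5×3 + 6×4 + 5×4 = 92
Option 2: 5×1 + 4×3 + 5×2 + 6×2 + 5×5 = 64
Option 3: 5×2 + 4×5 + 5×1 + 6×5 + 5×2 = 75
Option 4: 5×4 + 4×1 + 5×5 + 6×1 + 5×3 = 70
Option 5: 5×3 + 4×4 + 5×4 + 6×3 + 5×1 = 74

Option 1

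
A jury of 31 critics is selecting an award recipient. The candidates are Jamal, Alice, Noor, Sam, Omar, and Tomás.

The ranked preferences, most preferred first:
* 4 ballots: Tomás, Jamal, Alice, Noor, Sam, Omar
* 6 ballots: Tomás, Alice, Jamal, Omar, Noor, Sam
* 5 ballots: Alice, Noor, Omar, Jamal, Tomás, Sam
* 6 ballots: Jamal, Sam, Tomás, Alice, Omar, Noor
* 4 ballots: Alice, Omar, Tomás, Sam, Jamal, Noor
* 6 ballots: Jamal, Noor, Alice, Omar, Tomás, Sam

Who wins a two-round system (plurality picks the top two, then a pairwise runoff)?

Round 1 first-place votes: Jamal 12, Alice 9, Noor 0, Sam 0, Omar 0, Tomás 10. Jamal and Tomás advance.
Runoff: Jamal is ranked above Tomás on 17 ballots, Tomás above Jamal on 14.

Jamal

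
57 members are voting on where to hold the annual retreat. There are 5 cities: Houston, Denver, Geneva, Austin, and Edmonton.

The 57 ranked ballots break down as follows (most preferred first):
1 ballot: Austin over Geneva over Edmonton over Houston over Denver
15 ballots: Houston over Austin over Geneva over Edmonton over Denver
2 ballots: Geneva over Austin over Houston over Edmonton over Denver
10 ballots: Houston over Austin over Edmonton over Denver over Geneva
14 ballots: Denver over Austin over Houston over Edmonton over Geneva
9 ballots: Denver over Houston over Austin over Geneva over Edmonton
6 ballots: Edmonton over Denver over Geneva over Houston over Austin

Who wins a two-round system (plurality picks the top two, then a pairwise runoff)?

Round 1 first-place votes: Houston 25, Denver 23, Geneva 2, Austin 1, Edmonton 6. Houston and Denver advance.
Runoff: Houston is ranked above Denver on 28 ballots, Denver above Houston on 29.

Denver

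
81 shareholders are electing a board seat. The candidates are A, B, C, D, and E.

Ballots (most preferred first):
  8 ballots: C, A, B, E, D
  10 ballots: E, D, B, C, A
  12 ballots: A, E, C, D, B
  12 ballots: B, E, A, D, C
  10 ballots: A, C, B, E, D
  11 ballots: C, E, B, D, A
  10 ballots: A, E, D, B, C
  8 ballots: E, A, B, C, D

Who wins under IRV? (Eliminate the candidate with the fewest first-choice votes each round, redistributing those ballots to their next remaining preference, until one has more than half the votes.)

Round 1: A 32, B 12, C 19, D 0, E 18. D eliminated.
Round 2: A 32, B 12, C 19, E 18. B eliminated.
Round 3: A 32, C 19, E 30. C eliminated.
Round 4: A 40, E 41. E has a majority (≥41).

E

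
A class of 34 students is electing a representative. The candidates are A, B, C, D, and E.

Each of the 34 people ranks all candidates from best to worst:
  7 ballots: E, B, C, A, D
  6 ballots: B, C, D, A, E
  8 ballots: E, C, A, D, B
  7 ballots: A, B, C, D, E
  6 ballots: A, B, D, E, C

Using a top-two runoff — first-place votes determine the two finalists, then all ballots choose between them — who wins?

Round 1 first-place votes: A 13, B 6, C 0, D 0, E 15. E and A advance.
Runoff: E is ranked above A on 15 ballots, A above E on 19.

A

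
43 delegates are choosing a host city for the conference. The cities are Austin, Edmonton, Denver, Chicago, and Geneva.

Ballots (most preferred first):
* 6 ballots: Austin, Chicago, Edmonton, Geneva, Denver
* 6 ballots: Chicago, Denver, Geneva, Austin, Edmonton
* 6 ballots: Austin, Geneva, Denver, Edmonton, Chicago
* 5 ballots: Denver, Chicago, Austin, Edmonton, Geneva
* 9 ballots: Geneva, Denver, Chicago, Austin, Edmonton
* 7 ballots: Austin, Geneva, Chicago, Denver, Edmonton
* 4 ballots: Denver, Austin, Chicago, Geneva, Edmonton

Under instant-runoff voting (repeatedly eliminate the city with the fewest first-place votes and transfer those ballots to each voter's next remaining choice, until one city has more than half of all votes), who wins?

Round 1: Austin 19, Edmonton 0, Denver 9, Chicago 6, Geneva 9. Edmonton eliminated.
Round 2: Austin 19, Denver 9, Chicago 6, Geneva 9. Chicago eliminated.
Round 3: Austin 19, Denver 15, Geneva 9. Geneva eliminated.
Round 4: Austin 19, Denver 24. Denver has a majority (≥22).

Denver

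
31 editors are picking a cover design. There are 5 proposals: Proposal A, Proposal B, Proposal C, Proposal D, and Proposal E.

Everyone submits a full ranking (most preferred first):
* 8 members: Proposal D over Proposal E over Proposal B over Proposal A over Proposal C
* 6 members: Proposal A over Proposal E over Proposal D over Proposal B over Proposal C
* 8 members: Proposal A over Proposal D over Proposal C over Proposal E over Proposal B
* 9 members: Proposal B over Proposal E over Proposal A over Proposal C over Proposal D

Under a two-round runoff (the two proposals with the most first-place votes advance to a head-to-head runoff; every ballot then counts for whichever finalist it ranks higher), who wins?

Round 1 first-place votes: Proposal A 14, Proposal B 9, Proposal C 0, Proposal D 8, Proposal E 0. Proposal A and Proposal B advance.
Runoff: Proposal A is ranked above Proposal B on 14 ballots, Proposal B above Proposal A on 17.

Proposal B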